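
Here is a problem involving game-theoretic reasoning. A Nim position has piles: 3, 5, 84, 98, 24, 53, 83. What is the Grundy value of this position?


We need the XOR (exclusive or) of all pile sizes.
After XOR-ing pile 1 (size 3): 0 XOR 3 = 3
After XOR-ing pile 2 (size 5): 3 XOR 5 = 6
After XOR-ing pile 3 (size 84): 6 XOR 84 = 82
After XOR-ing pile 4 (size 98): 82 XOR 98 = 48
After XOR-ing pile 5 (size 24): 48 XOR 24 = 40
After XOR-ing pile 6 (size 53): 40 XOR 53 = 29
After XOR-ing pile 7 (size 83): 29 XOR 83 = 78
The Nim-value of this position is 78.

78


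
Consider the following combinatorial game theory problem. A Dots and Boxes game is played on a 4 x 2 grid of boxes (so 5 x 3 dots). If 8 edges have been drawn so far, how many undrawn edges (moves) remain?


Grid: 4 x 2 boxes, i.e. 5 rows and 3 columns of dots.
Horizontal edges: (rows + 1) * cols = 5 * 2 = 10
Vertical edges: rows * (cols + 1) = 4 * 3 = 12
Total edges: 10 + 12 = 22
Edges drawn: 8
Remaining: 22 - 8 = 14

14


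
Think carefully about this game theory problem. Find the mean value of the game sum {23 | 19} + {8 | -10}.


G1 = {23 | 19}, G2 = {8 | -10}
Each is a switch {a | b} with numbers a > b; its mean value is (a + b)/2, and mean value is additive over game sums: m(G1 + G2) = m(G1) + m(G2).
Mean of G1 = (23 + (19))/2 = 42/2 = 21
Mean of G2 = (8 + (-10))/2 = -2/2 = -1
Mean of G1 + G2 = 21 + -1 = 20

20


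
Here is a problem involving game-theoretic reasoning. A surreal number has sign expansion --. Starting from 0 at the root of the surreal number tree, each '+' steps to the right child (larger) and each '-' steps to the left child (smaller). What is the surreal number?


Sign expansion: --
Rule: track bounds (lo, hi), initially (-inf, +inf). On '+', the current value becomes lo and we move to the simplest number in (value, hi): value + 1 if hi = +inf, otherwise the midpoint (value + hi)/2. On '-', the current value becomes hi and we move to value - 1 if lo = -inf, otherwise the midpoint (lo + value)/2.
Start at 0.
Step 1: sign = -, move left. Bounds: (-inf, 0). Value = -1
Step 2: sign = -, move left. Bounds: (-inf, -1). Value = -2
The surreal number with sign expansion -- is -2.

-2


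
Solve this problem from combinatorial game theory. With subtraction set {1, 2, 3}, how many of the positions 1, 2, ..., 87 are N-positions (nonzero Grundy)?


Subtraction set S = {1, 2, 3}, so G(n) = n mod 4.
G(n) = 0 when n is a multiple of 4.
Multiples of 4 in [1, 87]: 21
N-positions (nonzero Grundy) = 87 - 21 = 66

66


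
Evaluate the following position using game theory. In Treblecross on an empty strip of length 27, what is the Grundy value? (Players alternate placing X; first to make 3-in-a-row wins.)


Treblecross: place X on empty cells; 3-in-a-row wins.
Playing within two cells of an existing X lets the opponent win at once, so sensible play treats the cells i-2..i+2 around each X as dead. The player left with no safe cell loses, so this is a normal-play take-away game on strips of safe cells.
Placing X at cell i (0-indexed) of a strip of k safe cells leaves independent strips of sizes max(0, i-2) and max(0, k-i-3). Hence G(k) = mex{ G(max(0,i-2)) XOR G(max(0,k-i-3)) : 0 <= i < k }, with G(0) = 0.
G(1): splits (0,0):0^0=0 -> mex({0}) = 1
G(2): splits (0,0):0^0=0 -> mex({0}) = 1
G(3): splits (0,0):0^0=0 -> mex({0}) = 1
G(4): splits (0,1):0^1=1 (0,0):0^0=0 -> mex({0, 1}) = 2
G(5): splits (0,2):0^1=1 (0,1):0^1=1 (0,0):0^0=0 -> mex({0, 1}) = 2
G(6) = mex({1}) = 0
G(7) = mex({0, 1, 2}) = 3
G(8) = mex({0, 1, 2}) = 3
G(9) = mex({0, 2}) = 1
G(10) = mex({0, 2, 3}) = 1
G(11) = mex({0, 3}) = 1
G(12) = mex({1, 3}) = 0
G(13) = mex({0, 1, 2, 3}) = 4
G(14) = mex({0, 1, 2}) = 3
G(15) = mex({0, 1, 2}) = 3
G(16) = mex({0, 1, 2, 4}) = 3
G(17) = mex({0, 1, 3, 4}) = 2
G(18) = mex({0, 1, 3, 4}) = 2
G(19) = mex({0, 1, 3, 5}) = 2
G(20) = mex({0, 1, 2, 3, 5}) = 4
G(21) = mex({0, 1, 2, 3, 5}) = 4
G(22) = mex({1, 2, 6}) = 0
G(23) = mex({0, 1, 2, 3, 4, 6}) = 5
G(24) = mex({0, 1, 2, 3, 4}) = 5
G(25) = mex({0, 1, 3, 4, 7}) = 2
G(26) = mex({0, 1, 3, 4, 5, 7}) = 2
G(27) = mex({0, 1, 3, 5}) = 2
Therefore G(27) = 2.

2


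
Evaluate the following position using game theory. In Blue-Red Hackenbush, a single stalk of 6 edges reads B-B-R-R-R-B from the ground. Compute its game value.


Edges (from ground): B-B-R-R-R-B
By Berlekamp's sign-expansion rule, a Blue-Red Hackenbush stalk has the value of the surreal number whose sign sequence is the edge sequence with B -> + and R -> -.
Sign sequence: ++---+
Trace the sign expansion in the surreal number tree, starting from 0:
Edge 1: B (sign +) -> bounds (0, +inf), value = 1
Edge 2: B (sign +) -> bounds (1, +inf), value = 2
Edge 3: R (sign -) -> bounds (1, 2), value = 3/2
Edge 4: R (sign -) -> bounds (1, 3/2), value = 5/4
Edge 5: R (sign -) -> bounds (1, 5/4), value = 9/8
Edge 6: B (sign +) -> bounds (9/8, 5/4), value = 19/16
Game value = 19/16

19/16


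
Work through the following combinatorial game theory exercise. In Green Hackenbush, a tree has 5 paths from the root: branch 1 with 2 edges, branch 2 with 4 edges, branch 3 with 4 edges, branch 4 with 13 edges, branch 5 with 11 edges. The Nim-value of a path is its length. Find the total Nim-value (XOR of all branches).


The tree has 5 branches from the ground vertex.
In Green Hackenbush, the Nim-value of a simple path of length k is k.
Branch 1: length 2, Nim-value = 2
Branch 2: length 4, Nim-value = 4
Branch 3: length 4, Nim-value = 4
Branch 4: length 13, Nim-value = 13
Branch 5: length 11, Nim-value = 11
Total Nim-value = XOR of all branch values:
0 XOR 2 = 2
2 XOR 4 = 6
6 XOR 4 = 2
2 XOR 13 = 15
15 XOR 11 = 4
Nim-value of the tree = 4

4


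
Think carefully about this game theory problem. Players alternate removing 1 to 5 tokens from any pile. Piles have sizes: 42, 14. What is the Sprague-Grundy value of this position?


Subtraction set: {1, 2, 3, 4, 5}
For this subtraction set, G(n) = n mod 6 (period = max + 1 = 6).
Pile 1 (size 42): G(42) = 42 mod 6 = 0
Pile 2 (size 14): G(14) = 14 mod 6 = 2
Total Grundy value = XOR of all: 0 XOR 2 = 2

2


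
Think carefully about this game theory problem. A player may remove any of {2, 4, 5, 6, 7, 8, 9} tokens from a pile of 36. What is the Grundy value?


The subtraction set is S = {2, 4, 5, 6, 7, 8, 9}.
G(k) = mex{ G(k - s) : s in S, s <= k }. We compute iteratively: G(0) = 0.
G(1) = mex({}) = 0
G(2) = mex({0}) = 1
G(3) = mex({0}) = 1
G(4) = mex({0, 1}) = 2
G(5) = mex({0, 1}) = 2
G(6) = mex({0, 1, 2}) = 3
G(7) = mex({0, 1, 2}) = 3
G(8) = mex({0, 1, 2, 3}) = 4
G(9) = mex({0, 1, 2, 3}) = 4
G(10) = mex({0, 1, 2, 3, 4}) = 5
G(11) = mex({1, 2, 3, 4}) = 0
G(12) = mex({1, 2, 3, 4, 5}) = 0
G(13) = mex({0, 2, 3, 4}) = 1
G(14) = mex({0, 2, 3, 4, 5}) = 1
G(15) = mex({0, 1, 3, 4, 5}) = 2
G(16) = mex({0, 1, 3, 4, 5}) = 2
G(17) = mex({0, 1, 2, 4, 5}) = 3
G(18) = mex({0, 1, 2, 4, 5}) = 3
G(19) = mex({0, 1, 2, 3, 5}) = 4
Observe that G(11)..G(19) = 0, 0, 1, 1, 2, 2, 3, 3, 4 repeats G(0)..G(8) = 0, 0, 1, 1, 2, 2, 3, 3, 4.
For k >= max(S) = 9, G(k) is determined by the previous 9 values G(k-9)..G(k-1); a window of 9 consecutive values has recurred shifted by 11, so by induction G(k + 11) = G(k) for all k >= 0: the sequence is periodic from the start with period 11.
One period: G(0..10) = 0, 0, 1, 1, 2, 2, 3, 3, 4, 4, 5.
36 mod 11 = 3, so G(36) = G(3) = 1.

1


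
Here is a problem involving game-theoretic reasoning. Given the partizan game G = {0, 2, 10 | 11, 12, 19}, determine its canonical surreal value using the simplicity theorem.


Left options: {0, 2, 10}, max = 10
Right options: {11, 12, 19}, min = 11
All options are numbers and max(Left) < min(Right), so by the simplicity theorem the value is the simplest (earliest-born) number strictly between 10 and 11.
No integer lies strictly between 10 and 11, so the value is the dyadic rational m/2^k in the interval with the smallest k (then m odd); search k = 1, 2, ...:
Denominator 2: 21/2 lies strictly between 10 and 11 -- found.
The simplest number in the interval is 21/2.
Game value = 21/2

21/2


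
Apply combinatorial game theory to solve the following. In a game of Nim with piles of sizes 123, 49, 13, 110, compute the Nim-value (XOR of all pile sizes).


We need the XOR (exclusive or) of all pile sizes.
After XOR-ing pile 1 (size 123): 0 XOR 123 = 123
After XOR-ing pile 2 (size 49): 123 XOR 49 = 74
After XOR-ing pile 3 (size 13): 74 XOR 13 = 71
After XOR-ing pile 4 (size 110): 71 XOR 110 = 41
The Nim-value of this position is 41.

41


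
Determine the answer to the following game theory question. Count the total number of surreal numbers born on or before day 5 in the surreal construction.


Day 0: {|} = 0 is born. Count = 1.
Day n: the number of surreal numbers born by day n is 2^(n+1) - 1.
By day 0: 2^1 - 1 = 1
By day 1: 2^2 - 1 = 3
By day 2: 2^3 - 1 = 7
By day 3: 2^4 - 1 = 15
By day 4: 2^5 - 1 = 31
By day 5: 2^6 - 1 = 63
By day 5: 63 surreal numbers.

63


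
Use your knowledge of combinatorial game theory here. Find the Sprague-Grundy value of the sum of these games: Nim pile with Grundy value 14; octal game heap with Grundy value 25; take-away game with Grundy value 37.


By the Sprague-Grundy theorem, the Grundy value of a sum of games is the XOR of individual Grundy values.
Nim pile: Grundy value = 14. Running XOR: 0 XOR 14 = 14
octal game heap: Grundy value = 25. Running XOR: 14 XOR 25 = 23
take-away game: Grundy value = 37. Running XOR: 23 XOR 37 = 50
The combined Grundy value is 50.

50


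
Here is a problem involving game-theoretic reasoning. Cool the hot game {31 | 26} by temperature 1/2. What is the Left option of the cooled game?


Original game: {31 | 26} (a switch {a | b} with a > b).
Cooling by t (for t below the temperature (a - b)/2 = 5/2) taxes each move by t: {a | b} cooled by t is {a - t | b + t}.
Cooling amount: t = 1/2
Cooled Left option: 31 - 1/2 = 61/2
Cooled Right option: 26 + 1/2 = 53/2
Cooled game: {61/2 | 53/2}
Left option = 61/2

61/2


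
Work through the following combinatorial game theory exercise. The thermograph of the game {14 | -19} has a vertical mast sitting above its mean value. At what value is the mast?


Game = {14 | -19}, a switch {a | b} with numbers a > b.
Its thermograph has left wall a - t and right wall b + t, which meet at t = (a - b)/2, where both equal (a + b)/2. So the mast (mean value) is at (a + b)/2.
Mean = (14 + (-19))/2 = -5/2 = -5/2

-5/2


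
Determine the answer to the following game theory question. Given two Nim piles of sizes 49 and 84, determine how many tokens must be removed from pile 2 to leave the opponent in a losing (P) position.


Piles: 49 and 84
Current XOR: 49 XOR 84 = 101 (non-zero, so this is an N-position).
To make the XOR zero, we need to find a move that balances the piles.
For pile 2 (size 84): target = 84 XOR 101 = 49
We reduce pile 2 from 84 to 49.
Tokens removed: 84 - 49 = 35
Verification: 49 XOR 49 = 0

35


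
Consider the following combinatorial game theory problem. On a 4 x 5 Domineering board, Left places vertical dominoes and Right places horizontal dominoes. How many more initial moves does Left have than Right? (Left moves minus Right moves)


Board is 4 x 5 (rows x cols).
Left (vertical) placements: (rows-1) * cols = 3 * 5 = 15
Right (horizontal) placements: rows * (cols-1) = 4 * 4 = 16
Advantage = Left - Right = 15 - 16 = -1

-1


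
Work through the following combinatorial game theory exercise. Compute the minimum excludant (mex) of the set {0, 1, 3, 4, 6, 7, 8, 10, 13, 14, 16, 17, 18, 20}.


Set = {0, 1, 3, 4, 6, 7, 8, 10, 13, 14, 16, 17, 18, 20}
0 is in the set.
1 is in the set.
2 is NOT in the set. This is the mex.
mex = 2

2


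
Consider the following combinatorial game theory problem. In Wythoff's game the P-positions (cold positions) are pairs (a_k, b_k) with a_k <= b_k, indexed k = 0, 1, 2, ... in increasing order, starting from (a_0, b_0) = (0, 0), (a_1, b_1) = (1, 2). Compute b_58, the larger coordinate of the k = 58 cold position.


By Wythoff's theorem, a_k = floor(k * phi) and b_k = floor(k * phi^2) = a_k + k, where phi = (1 + sqrt(5))/2 is the golden ratio.
phi = (1 + sqrt(5))/2 = 1.618034
phi^2 = phi + 1 = 2.618034
k = 58
k * phi^2 = 58 * 2.618034 = 151.845971
b_58 = floor(k * phi^2) = 151 (check: a_58 + k = 93 + 58 = 151)

151


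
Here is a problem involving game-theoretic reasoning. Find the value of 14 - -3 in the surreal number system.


x = 14, y = -3
x - y = 14 - -3 = 17

17


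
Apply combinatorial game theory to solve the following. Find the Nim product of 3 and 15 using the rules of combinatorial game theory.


Nim multiplication is bilinear over XOR: (u XOR v) * w = (u*w) XOR (v*w).
So we split each operand into its bit components and XOR the pairwise Nim products.
3 = 1 + 2 (as XOR of powers of 2).
15 = 1 + 2 + 4 + 8 (as XOR of powers of 2).
Using the standard Nim-product table on single bits:
  2*2 = 3,   2*4 = 8,   2*8 = 12,
  4*4 = 6,   4*8 = 11,  8*8 = 13,
and  1*x = x (identity), k*l = l*k (commutative).
Pairwise Nim products:
  1 * 1 = 1
  1 * 2 = 2
  1 * 4 = 4
  1 * 8 = 8
  2 * 1 = 2
  2 * 2 = 3
  2 * 4 = 8
  2 * 8 = 12
XOR them: 1 XOR 2 XOR 4 XOR 8 XOR 2 XOR 3 XOR 8 XOR 12 = 10.
Result: 3 * 15 = 10 (in Nim).

10


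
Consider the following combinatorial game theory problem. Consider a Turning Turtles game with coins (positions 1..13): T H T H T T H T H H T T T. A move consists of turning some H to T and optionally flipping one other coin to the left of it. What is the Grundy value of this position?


Coins: T H T H T T H T H H T T T
Key fact: a single head at position k behaves exactly like a Nim heap of size k (turning it to T and optionally flipping a coin at j < k corresponds to moving the heap from k to j, or to 0), and heads combine as a disjunctive sum (two heads at the same place would cancel, matching j XOR j = 0). So the Nim-value is the XOR of the 1-indexed positions of the heads.
Face-up positions (1-indexed): [2, 4, 7, 9, 10]
XOR 0 with 2: 0 XOR 2 = 2
XOR 2 with 4: 2 XOR 4 = 6
XOR 6 with 7: 6 XOR 7 = 1
XOR 1 with 9: 1 XOR 9 = 8
XOR 8 with 10: 8 XOR 10 = 2
Nim-value = 2

2


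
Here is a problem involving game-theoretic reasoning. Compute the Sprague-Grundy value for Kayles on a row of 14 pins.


Kayles: a move removes 1 or 2 adjacent pins from a contiguous row.
Removing pins from a row of k leaves two independent rows (a, b) with a + b = k - 1 (one pin) or a + b = k - 2 (two pins); an end removal gives a = 0.
By Sprague-Grundy, G(k) = mex{ G(a) XOR G(b) } over all these splits. G(0) = 0.
G(1): splits (0,0):0^0=0 -> mex({0}) = 1
G(2): splits (0,1):0^1=1 (0,0):0^0=0 -> mex({0, 1}) = 2
G(3): splits (0,2):0^2=2 (1,1):1^1=0 (0,1):0^1=1 -> mex({0, 1, 2}) = 3
G(4): splits (0,3):0^3=3 (1,2):1^2=3 (0,2):0^2=2 (1,1):1^1=0 -> mex({0, 2, 3}) = 1
G(5): splits (0,4):0^1=1 (1,3):1^3=2 (2,2):2^2=0 (0,3):0^3=3 (1,2):1^2=3 -> mex({0, 1, 2, 3}) = 4
G(6) = mex({0, 1, 2, 4}) = 3
G(7) = mex({0, 1, 3, 4, 5}) = 2
G(8) = mex({0, 2, 3, 5, 6}) = 1
G(9) = mex({0, 1, 2, 3, 6, 7}) = 4
G(10) = mex({0, 1, 3, 4, 5, 7}) = 2
G(11) = mex({0, 1, 2, 3, 4, 5}) = 6
G(12) = mex({0, 1, 2, 3, 5, 6, 7}) = 4
G(13) = mex({0, 2, 3, 4, 6, 7}) = 1
G(14) = mex({0, 1, 4, 5, 6, 7}) = 2
Therefore G(14) = 2.

2


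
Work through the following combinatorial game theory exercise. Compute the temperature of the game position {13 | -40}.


The game is {13 | -40}, a switch {a | b} with numbers a > b.
Cooling {a | b} by t gives {a - t | b + t}, which stops being hot when a - t = b + t, i.e. at t = (a - b)/2. So the temperature of a switch is (a - b)/2.
Temperature = (Left option - Right option) / 2
= (13 - (-40)) / 2
= 53 / 2
= 53/2

53/2


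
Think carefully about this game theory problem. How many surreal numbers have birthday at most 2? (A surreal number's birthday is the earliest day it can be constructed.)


Day 0: {|} = 0 is born. Count = 1.
Day n: the number of surreal numbers born by day n is 2^(n+1) - 1.
By day 0: 2^1 - 1 = 1
By day 1: 2^2 - 1 = 3
By day 2: 2^3 - 1 = 7
By day 2: 7 surreal numbers.

7


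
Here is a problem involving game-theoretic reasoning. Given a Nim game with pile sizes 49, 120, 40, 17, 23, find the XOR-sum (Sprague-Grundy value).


We need the XOR (exclusive or) of all pile sizes.
After XOR-ing pile 1 (size 49): 0 XOR 49 = 49
After XOR-ing pile 2 (size 120): 49 XOR 120 = 73
After XOR-ing pile 3 (size 40): 73 XOR 40 = 97
After XOR-ing pile 4 (size 17): 97 XOR 17 = 112
After XOR-ing pile 5 (size 23): 112 XOR 23 = 103
The Nim-value of this position is 103.

103


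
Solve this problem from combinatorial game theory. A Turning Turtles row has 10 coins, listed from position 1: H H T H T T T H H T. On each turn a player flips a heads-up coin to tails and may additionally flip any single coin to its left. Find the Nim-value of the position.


Coins: H H T H T T T H H T
Key fact: a single head at position k behaves exactly like a Nim heap of size k (turning it to T and optionally flipping a coin at j < k corresponds to moving the heap from k to j, or to 0), and heads combine as a disjunctive sum (two heads at the same place would cancel, matching j XOR j = 0). So the Nim-value is the XOR of the 1-indexed positions of the heads.
Face-up positions (1-indexed): [1, 2, 4, 8, 9]
XOR 0 with 1: 0 XOR 1 = 1
XOR 1 with 2: 1 XOR 2 = 3
XOR 3 with 4: 3 XOR 4 = 7
XOR 7 with 8: 7 XOR 8 = 15
XOR 15 with 9: 15 XOR 9 = 6
Nim-value = 6

6


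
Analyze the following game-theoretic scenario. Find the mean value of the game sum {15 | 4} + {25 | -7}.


G1 = {15 | 4}, G2 = {25 | -7}
Each is a switch {a | b} with numbers a > b; its mean value is (a + b)/2, and mean value is additive over game sums: m(G1 + G2) = m(G1) + m(G2).
Mean of G1 = (15 + (4))/2 = 19/2 = 19/2
Mean of G2 = (25 + (-7))/2 = 18/2 = 9
Mean of G1 + G2 = 19/2 + 9 = 37/2

37/2


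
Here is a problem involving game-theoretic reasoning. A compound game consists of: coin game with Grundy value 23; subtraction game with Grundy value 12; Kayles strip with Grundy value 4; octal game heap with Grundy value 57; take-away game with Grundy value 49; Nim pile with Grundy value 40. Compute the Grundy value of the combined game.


By the Sprague-Grundy theorem, the Grundy value of a sum of games is the XOR of individual Grundy values.
coin game: Grundy value = 23. Running XOR: 0 XOR 23 = 23
subtraction game: Grundy value = 12. Running XOR: 23 XOR 12 = 27
Kayles strip: Grundy value = 4. Running XOR: 27 XOR 4 = 31
octal game heap: Grundy value = 57. Running XOR: 31 XOR 57 = 38
take-away game: Grundy value = 49. Running XOR: 38 XOR 49 = 23
Nim pile: Grundy value = 40. Running XOR: 23 XOR 40 = 63
The combined Grundy value is 63.

63


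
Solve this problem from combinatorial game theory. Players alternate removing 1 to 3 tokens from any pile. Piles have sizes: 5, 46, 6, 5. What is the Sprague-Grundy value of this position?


Subtraction set: {1, 2, 3}
For this subtraction set, G(n) = n mod 4 (period = max + 1 = 4).
Pile 1 (size 5): G(5) = 5 mod 4 = 1
Pile 2 (size 46): G(46) = 46 mod 4 = 2
Pile 3 (size 6): G(6) = 6 mod 4 = 2
Pile 4 (size 5): G(5) = 5 mod 4 = 1
Total Grundy value = XOR of all: 1 XOR 2 XOR 2 XOR 1 = 0

0


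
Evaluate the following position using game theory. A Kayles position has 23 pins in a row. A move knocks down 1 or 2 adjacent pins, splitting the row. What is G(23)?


Kayles: a move removes 1 or 2 adjacent pins from a contiguous row.
Removing pins from a row of k leaves two independent rows (a, b) with a + b = k - 1 (one pin) or a + b = k - 2 (two pins); an end removal gives a = 0.
By Sprague-Grundy, G(k) = mex{ G(a) XOR G(b) } over all these splits. G(0) = 0.
G(1): splits (0,0):0^0=0 -> mex({0}) = 1
G(2): splits (0,1):0^1=1 (0,0):0^0=0 -> mex({0, 1}) = 2
G(3): splits (0,2):0^2=2 (1,1):1^1=0 (0,1):0^1=1 -> mex({0, 1, 2}) = 3
G(4): splits (0,3):0^3=3 (1,2):1^2=3 (0,2):0^2=2 (1,1):1^1=0 -> mex({0, 2, 3}) = 1
G(5): splits (0,4):0^1=1 (1,3):1^3=2 (2,2):2^2=0 (0,3):0^3=3 (1,2):1^2=3 -> mex({0, 1, 2, 3}) = 4
G(6) = mex({0, 1, 2, 4}) = 3
G(7) = mex({0, 1, 3, 4, 5}) = 2
G(8) = mex({0, 2, 3, 5, 6}) = 1
G(9) = mex({0, 1, 2, 3, 6, 7}) = 4
G(10) = mex({0, 1, 3, 4, 5, 7}) = 2
G(11) = mex({0, 1, 2, 3, 4, 5}) = 6
G(12) = mex({0, 1, 2, 3, 5, 6, 7}) = 4
G(13) = mex({0, 2, 3, 4, 6, 7}) = 1
G(14) = mex({0, 1, 4, 5, 6, 7}) = 2
G(15) = mex({0, 1, 2, 3, 4, 5, 6}) = 7
G(16) = mex({0, 2, 3, 5, 6, 7}) = 1
G(17) = mex({0, 1, 2, 3, 5, 6, 7}) = 4
G(18) = mex({0, 1, 2, 4, 5, 6}) = 3
G(19) = mex({0, 1, 3, 4, 5, 7}) = 2
G(20) = mex({0, 2, 3, 4, 5, 6, 7}) = 1
G(21) = mex({0, 1, 2, 3, 5, 6, 7}) = 4
G(22) = mex({0, 1, 2, 3, 4, 5, 7}) = 6
G(23) = mex({0, 1, 2, 3, 4, 5, 6}) = 7
Therefore G(23) = 7.

7


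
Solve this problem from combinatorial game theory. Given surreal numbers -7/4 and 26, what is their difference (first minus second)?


x = -7/4, y = 26
Converting to common denominator: 4
x = -7/4, y = 104/4
x - y = -7/4 - 26 = -111/4

-111/4


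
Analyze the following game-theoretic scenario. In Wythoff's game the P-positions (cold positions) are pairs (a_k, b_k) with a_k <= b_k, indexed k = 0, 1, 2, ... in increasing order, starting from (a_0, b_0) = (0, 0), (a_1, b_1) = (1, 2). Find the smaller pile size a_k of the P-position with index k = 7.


By Wythoff's theorem, a_k = floor(k * phi) and b_k = floor(k * phi^2) = a_k + k, where phi = (1 + sqrt(5))/2 is the golden ratio.
phi = (1 + sqrt(5))/2 = 1.618034
k = 7
k * phi = 7 * 1.618034 = 11.326238
a_7 = floor(k * phi) = 11

11


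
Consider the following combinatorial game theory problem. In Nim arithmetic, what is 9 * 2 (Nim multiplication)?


Nim multiplication is bilinear over XOR: (u XOR v) * w = (u*w) XOR (v*w).
So we split each operand into its bit components and XOR the pairwise Nim products.
9 = 1 + 8 (as XOR of powers of 2).
2 = 2 (as XOR of powers of 2).
Using the standard Nim-product table on single bits:
  2*2 = 3,   2*4 = 8,   2*8 = 12,
  4*4 = 6,   4*8 = 11,  8*8 = 13,
and  1*x = x (identity), k*l = l*k (commutative).
Pairwise Nim products:
  1 * 2 = 2
  8 * 2 = 12
XOR them: 2 XOR 12 = 14.
Result: 9 * 2 = 14 (in Nim).

14


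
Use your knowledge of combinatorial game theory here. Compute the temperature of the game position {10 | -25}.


The game is {10 | -25}, a switch {a | b} with numbers a > b.
Cooling {a | b} by t gives {a - t | b + t}, which stops being hot when a - t = b + t, i.e. at t = (a - b)/2. So the temperature of a switch is (a - b)/2.
Temperature = (Left option - Right option) / 2
= (10 - (-25)) / 2
= 35 / 2
= 35/2

35/2


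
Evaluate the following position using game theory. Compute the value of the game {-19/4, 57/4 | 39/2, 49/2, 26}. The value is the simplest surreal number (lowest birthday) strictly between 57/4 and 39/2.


Left options: {-19/4, 57/4}, max = 57/4
Right options: {39/2, 49/2, 26}, min = 39/2
All options are numbers and max(Left) < min(Right), so by the simplicity theorem the value is the simplest (earliest-born) number strictly between 57/4 and 39/2.
Integers 15 through 19 all lie strictly between 57/4 and 39/2.
Among integers, the simplest (lowest birthday = smallest |n|; 0 is born on day 0, +-n on day n) is 15.
No non-integer in the interval can be simpler: if x is a non-integer in the interval, then floor(x) or ceil(x) also lies in the interval (the interval contains an integer), and both are proper prefixes of x's sign expansion, i.e. born earlier. So the game value is 15.
Game value = 15

15


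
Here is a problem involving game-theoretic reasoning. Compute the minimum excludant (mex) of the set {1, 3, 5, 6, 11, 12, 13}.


Set = {1, 3, 5, 6, 11, 12, 13}
0 is NOT in the set. This is the mex.
mex = 0

0


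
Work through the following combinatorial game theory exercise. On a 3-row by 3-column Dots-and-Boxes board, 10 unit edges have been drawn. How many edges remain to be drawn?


Grid: 3 x 3 boxes, i.e. 4 rows and 4 columns of dots.
Horizontal edges: (rows + 1) * cols = 4 * 3 = 12
Vertical edges: rows * (cols + 1) = 3 * 4 = 12
Total edges: 12 + 12 = 24
Edges drawn: 10
Remaining: 24 - 10 = 14

14


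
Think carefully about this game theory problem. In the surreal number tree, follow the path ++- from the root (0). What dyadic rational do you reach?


Sign expansion: ++-
Rule: track bounds (lo, hi), initially (-inf, +inf). On '+', the current value becomes lo and we move to the simplest number in (value, hi): value + 1 if hi = +inf, otherwise the midpoint (value + hi)/2. On '-', the current value becomes hi and we move to value - 1 if lo = -inf, otherwise the midpoint (lo + value)/2.
Start at 0.
Step 1: sign = +, move right. Bounds: (0, +inf). Value = 1
Step 2: sign = +, move right. Bounds: (1, +inf). Value = 2
Step 3: sign = -, move left. Bounds: (1, 2). Value = 3/2
The surreal number with sign expansion ++- is 3/2.

3/2


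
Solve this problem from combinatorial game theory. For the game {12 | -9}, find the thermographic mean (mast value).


Game = {12 | -9}, a switch {a | b} with numbers a > b.
Its thermograph has left wall a - t and right wall b + t, which meet at t = (a - b)/2, where both equal (a + b)/2. So the mast (mean value) is at (a + b)/2.
Mean = (12 + (-9))/2 = 3/2 = 3/2

3/2


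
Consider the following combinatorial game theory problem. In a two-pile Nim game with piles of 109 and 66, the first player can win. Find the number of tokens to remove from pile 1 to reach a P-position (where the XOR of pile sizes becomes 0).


Piles: 109 and 66
Current XOR: 109 XOR 66 = 47 (non-zero, so this is an N-position).
To make the XOR zero, we need to find a move that balances the piles.
For pile 1 (size 109): target = 109 XOR 47 = 66
We reduce pile 1 from 109 to 66.
Tokens removed: 109 - 66 = 43
Verification: 66 XOR 66 = 0

43


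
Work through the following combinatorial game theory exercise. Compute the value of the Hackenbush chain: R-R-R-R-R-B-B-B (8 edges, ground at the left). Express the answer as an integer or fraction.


Edges (from ground): R-R-R-R-R-B-B-B
By Berlekamp's sign-expansion rule, a Blue-Red Hackenbush stalk has the value of the surreal number whose sign sequence is the edge sequence with B -> + and R -> -.
Sign sequence: -----+++
Trace the sign expansion in the surreal number tree, starting from 0:
Edge 1: R (sign -) -> bounds (-inf, 0), value = -1
Edge 2: R (sign -) -> bounds (-inf, -1), value = -2
Edge 3: R (sign -) -> bounds (-inf, -2), value = -3
Edge 4: R (sign -) -> bounds (-inf, -3), value = -4
Edge 5: R (sign -) -> bounds (-inf, -4), value = -5
Edge 6: B (sign +) -> bounds (-5, -4), value = -9/2
Edge 7: B (sign +) -> bounds (-9/2, -4), value = -17/4
Edge 8: B (sign +) -> bounds (-17/4, -4), value = -33/8
Game value = -33/8

-33/8


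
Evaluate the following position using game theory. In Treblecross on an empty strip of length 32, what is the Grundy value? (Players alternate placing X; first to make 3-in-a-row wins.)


Treblecross: place X on empty cells; 3-in-a-row wins.
Playing within two cells of an existing X lets the opponent win at once, so sensible play treats the cells i-2..i+2 around each X as dead. The player left with no safe cell loses, so this is a normal-play take-away game on strips of safe cells.
Placing X at cell i (0-indexed) of a strip of k safe cells leaves independent strips of sizes max(0, i-2) and max(0, k-i-3). Hence G(k) = mex{ G(max(0,i-2)) XOR G(max(0,k-i-3)) : 0 <= i < k }, with G(0) = 0.
G(1): splits (0,0):0^0=0 -> mex({0}) = 1
G(2): splits (0,0):0^0=0 -> mex({0}) = 1
G(3): splits (0,0):0^0=0 -> mex({0}) = 1
G(4): splits (0,1):0^1=1 (0,0):0^0=0 -> mex({0, 1}) = 2
G(5): splits (0,2):0^1=1 (0,1):0^1=1 (0,0):0^0=0 -> mex({0, 1}) = 2
G(6) = mex({1}) = 0
G(7) = mex({0, 1, 2}) = 3
G(8) = mex({0, 1, 2}) = 3
G(9) = mex({0, 2}) = 1
G(10) = mex({0, 2, 3}) = 1
G(11) = mex({0, 3}) = 1
G(12) = mex({1, 3}) = 0
G(13) = mex({0, 1, 2, 3}) = 4
G(14) = mex({0, 1, 2}) = 3
G(15) = mex({0, 1, 2}) = 3
G(16) = mex({0, 1, 2, 4}) = 3
G(17) = mex({0, 1, 3, 4}) = 2
G(18) = mex({0, 1, 3, 4}) = 2
G(19) = mex({0, 1, 3, 5}) = 2
G(20) = mex({0, 1, 2, 3, 5}) = 4
G(21) = mex({0, 1, 2, 3, 5}) = 4
G(22) = mex({1, 2, 6}) = 0
G(23) = mex({0, 1, 2, 3, 4, 6}) = 5
G(24) = mex({0, 1, 2, 3, 4}) = 5
G(25) = mex({0, 1, 3, 4, 7}) = 2
G(26) = mex({0, 1, 3, 4, 5, 7}) = 2
G(27) = mex({0, 1, 3, 5}) = 2
G(28) = mex({0, 1, 2, 5}) = 3
G(29) = mex({0, 1, 2, 4, 5, 6}) = 3
G(30) = mex({1, 2, 4, 6}) = 0
G(31) = mex({0, 1, 2, 3, 4, 6}) = 5
G(32) = mex({1, 2, 3, 4, 7}) = 0
Therefore G(32) = 0.

0


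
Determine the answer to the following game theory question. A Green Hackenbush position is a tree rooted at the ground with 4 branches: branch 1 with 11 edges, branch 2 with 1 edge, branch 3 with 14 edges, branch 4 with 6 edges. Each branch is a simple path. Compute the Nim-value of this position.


The tree has 4 branches from the ground vertex.
In Green Hackenbush, the Nim-value of a simple path of length k is k.
Branch 1: length 11, Nim-value = 11
Branch 2: length 1, Nim-value = 1
Branch 3: length 14, Nim-value = 14
Branch 4: length 6, Nim-value = 6
Total Nim-value = XOR of all branch values:
0 XOR 11 = 11
11 XOR 1 = 10
10 XOR 14 = 4
4 XOR 6 = 2
Nim-value of the tree = 2

2


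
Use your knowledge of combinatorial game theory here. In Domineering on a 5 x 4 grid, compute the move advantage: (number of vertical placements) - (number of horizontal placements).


Board is 5 x 4 (rows x cols).
Left (vertical) placements: (rows-1) * cols = 4 * 4 = 16
Right (horizontal) placements: rows * (cols-1) = 5 * 3 = 15
Advantage = Left - Right = 16 - 15 = 1

1


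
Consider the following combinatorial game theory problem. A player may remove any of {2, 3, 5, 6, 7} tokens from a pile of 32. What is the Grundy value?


The subtraction set is S = {2, 3, 5, 6, 7}.
G(k) = mex{ G(k - s) : s in S, s <= k }. We compute iteratively: G(0) = 0.
G(1) = mex({}) = 0
G(2) = mex({0}) = 1
G(3) = mex({0}) = 1
G(4) = mex({0, 1}) = 2
G(5) = mex({0, 1}) = 2
G(6) = mex({0, 1, 2}) = 3
G(7) = mex({0, 1, 2}) = 3
G(8) = mex({0, 1, 2, 3}) = 4
G(9) = mex({1, 2, 3}) = 0
G(10) = mex({1, 2, 3, 4}) = 0
G(11) = mex({0, 2, 3, 4}) = 1
G(12) = mex({0, 2, 3}) = 1
G(13) = mex({0, 1, 3, 4}) = 2
G(14) = mex({0, 1, 3, 4}) = 2
G(15) = mex({0, 1, 2, 4}) = 3
Observe that G(9)..G(15) = 0, 0, 1, 1, 2, 2, 3 repeats G(0)..G(6) = 0, 0, 1, 1, 2, 2, 3.
For k >= max(S) = 7, G(k) is determined by the previous 7 values G(k-7)..G(k-1); a window of 7 consecutive values has recurred shifted by 9, so by induction G(k + 9) = G(k) for all k >= 0: the sequence is periodic from the start with period 9.
One period: G(0..8) = 0, 0, 1, 1, 2, 2, 3, 3, 4.
32 mod 9 = 5, so G(32) = G(5) = 2.

2


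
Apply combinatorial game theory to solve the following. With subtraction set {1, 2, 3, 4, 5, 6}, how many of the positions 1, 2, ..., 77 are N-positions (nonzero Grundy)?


Subtraction set S = {1, 2, 3, 4, 5, 6}, so G(n) = n mod 7.
G(n) = 0 when n is a multiple of 7.
Multiples of 7 in [1, 77]: 11
N-positions (nonzero Grundy) = 77 - 11 = 66

66


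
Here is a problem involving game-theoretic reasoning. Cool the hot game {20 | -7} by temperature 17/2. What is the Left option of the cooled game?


Original game: {20 | -7} (a switch {a | b} with a > b).
Cooling by t (for t below the temperature (a - b)/2 = 27/2) taxes each move by t: {a | b} cooled by t is {a - t | b + t}.
Cooling amount: t = 17/2
Cooled Left option: 20 - 17/2 = 23/2
Cooled Right option: -7 + 17/2 = 3/2
Cooled game: {23/2 | 3/2}
Left option = 23/2

23/2


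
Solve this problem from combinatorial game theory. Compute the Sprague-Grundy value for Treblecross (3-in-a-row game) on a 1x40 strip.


Treblecross: place X on empty cells; 3-in-a-row wins.
Playing within two cells of an existing X lets the opponent win at once, so sensible play treats the cells i-2..i+2 around each X as dead. The player left with no safe cell loses, so this is a normal-play take-away game on strips of safe cells.
Placing X at cell i (0-indexed) of a strip of k safe cells leaves independent strips of sizes max(0, i-2) and max(0, k-i-3). Hence G(k) = mex{ G(max(0,i-2)) XOR G(max(0,k-i-3)) : 0 <= i < k }, with G(0) = 0.
G(1): splits (0,0):0^0=0 -> mex({0}) = 1
G(2): splits (0,0):0^0=0 -> mex({0}) = 1
G(3): splits (0,0):0^0=0 -> mex({0}) = 1
G(4): splits (0,1):0^1=1 (0,0):0^0=0 -> mex({0, 1}) = 2
G(5): splits (0,2):0^1=1 (0,1):0^1=1 (0,0):0^0=0 -> mex({0, 1}) = 2
G(6) = mex({1}) = 0
G(7) = mex({0, 1, 2}) = 3
G(8) = mex({0, 1, 2}) = 3
G(9) = mex({0, 2}) = 1
G(10) = mex({0, 2, 3}) = 1
G(11) = mex({0, 3}) = 1
G(12) = mex({1, 3}) = 0
G(13) = mex({0, 1, 2, 3}) = 4
G(14) = mex({0, 1, 2}) = 3
G(15) = mex({0, 1, 2}) = 3
G(16) = mex({0, 1, 2, 4}) = 3
G(17) = mex({0, 1, 3, 4}) = 2
G(18) = mex({0, 1, 3, 4}) = 2
G(19) = mex({0, 1, 3, 5}) = 2
G(20) = mex({0, 1, 2, 3, 5}) = 4
G(21) = mex({0, 1, 2, 3, 5}) = 4
G(22) = mex({1, 2, 6}) = 0
G(23) = mex({0, 1, 2, 3, 4, 6}) = 5
G(24) = mex({0, 1, 2, 3, 4}) = 5
G(25) = mex({0, 1, 3, 4, 7}) = 2
G(26) = mex({0, 1, 3, 4, 5, 7}) = 2
G(27) = mex({0, 1, 3, 5}) = 2
G(28) = mex({0, 1, 2, 5}) = 3
G(29) = mex({0, 1, 2, 4, 5, 6}) = 3
G(30) = mex({1, 2, 4, 6}) = 0
G(31) = mex({0, 1, 2, 3, 4, 6}) = 5
G(32) = mex({1, 2, 3, 4, 7}) = 0
G(33) = mex({0, 3, 7}) = 1
G(34) = mex({0, 2, 3, 5, 7}) = 1
G(35) = mex({0, 2, 3, 5, 6}) = 1
G(36) = mex({0, 1, 2, 5, 6}) = 3
G(37) = mex({0, 1, 2, 4, 5, 6}) = 3
G(38) = mex({0, 1, 2, 4}) = 3
G(39) = mex({0, 1, 2, 3, 4, 7}) = 5
G(40) = mex({0, 1, 2, 3, 4, 5, 7}) = 6
Therefore G(40) = 6.

6


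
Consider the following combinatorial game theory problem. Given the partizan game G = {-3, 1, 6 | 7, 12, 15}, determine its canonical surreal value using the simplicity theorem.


Left options: {-3, 1, 6}, max = 6
Right options: {7, 12, 15}, min = 7
All options are numbers and max(Left) < min(Right), so by the simplicity theorem the value is the simplest (earliest-born) number strictly between 6 and 7.
No integer lies strictly between 6 and 7, so the value is the dyadic rational m/2^k in the interval with the smallest k (then m odd); search k = 1, 2, ...:
Denominator 2: 13/2 lies strictly between 6 and 7 -- found.
The simplest number in the interval is 13/2.
Game value = 13/2

13/2


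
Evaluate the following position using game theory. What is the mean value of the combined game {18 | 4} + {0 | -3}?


G1 = {18 | 4}, G2 = {0 | -3}
Each is a switch {a | b} with numbers a > b; its mean value is (a + b)/2, and mean value is additive over game sums: m(G1 + G2) = m(G1) + m(G2).
Mean of G1 = (18 + (4))/2 = 22/2 = 11
Mean of G2 = (0 + (-3))/2 = -3/2 = -3/2
Mean of G1 + G2 = 11 + -3/2 = 19/2

19/2


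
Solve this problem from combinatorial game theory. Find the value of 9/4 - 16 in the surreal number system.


x = 9/4, y = 16
Converting to common denominator: 4
x = 9/4, y = 64/4
x - y = 9/4 - 16 = -55/4

-55/4


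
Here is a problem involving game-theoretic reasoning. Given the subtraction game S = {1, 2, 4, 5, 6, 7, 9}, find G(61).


The subtraction set is S = {1, 2, 4, 5, 6, 7, 9}.
G(k) = mex{ G(k - s) : s in S, s <= k }. We compute iteratively: G(0) = 0.
G(1) = mex({0}) = 1
G(2) = mex({0, 1}) = 2
G(3) = mex({1, 2}) = 0
G(4) = mex({0, 2}) = 1
G(5) = mex({0, 1}) = 2
G(6) = mex({0, 1, 2}) = 3
G(7) = mex({0, 1, 2, 3}) = 4
G(8) = mex({0, 1, 2, 3, 4}) = 5
G(9) = mex({0, 1, 2, 4, 5}) = 3
G(10) = mex({0, 1, 2, 3, 5}) = 4
G(11) = mex({1, 2, 3, 4}) = 0
G(12) = mex({0, 2, 3, 4, 5}) = 1
G(13) = mex({0, 1, 3, 4, 5}) = 2
G(14) = mex({1, 2, 3, 4, 5}) = 0
G(15) = mex({0, 2, 3, 4, 5}) = 1
G(16) = mex({0, 1, 3, 4}) = 2
G(17) = mex({0, 1, 2, 4, 5}) = 3
G(18) = mex({0, 1, 2, 3}) = 4
G(19) = mex({0, 1, 2, 3, 4}) = 5
Observe that G(11)..G(19) = 0, 1, 2, 0, 1, 2, 3, 4, 5 repeats G(0)..G(8) = 0, 1, 2, 0, 1, 2, 3, 4, 5.
For k >= max(S) = 9, G(k) is determined by the previous 9 values G(k-9)..G(k-1); a window of 9 consecutive values has recurred shifted by 11, so by induction G(k + 11) = G(k) for all k >= 0: the sequence is periodic from the start with period 11.
One period: G(0..10) = 0, 1, 2, 0, 1, 2, 3, 4, 5, 3, 4.
61 mod 11 = 6, so G(61) = G(6) = 3.

3


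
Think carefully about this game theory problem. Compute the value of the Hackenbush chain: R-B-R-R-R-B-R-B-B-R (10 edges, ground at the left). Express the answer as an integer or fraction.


Edges (from ground): R-B-R-R-R-B-R-B-B-R
By Berlekamp's sign-expansion rule, a Blue-Red Hackenbush stalk has the value of the surreal number whose sign sequence is the edge sequence with B -> + and R -> -.
Sign sequence: -+---+-++-
Trace the sign expansion in the surreal number tree, starting from 0:
Edge 1: R (sign -) -> bounds (-inf, 0), value = -1
Edge 2: B (sign +) -> bounds (-1, 0), value = -1/2
Edge 3: R (sign -) -> bounds (-1, -1/2), value = -3/4
Edge 4: R (sign -) -> bounds (-1, -3/4), value = -7/8
Edge 5: R (sign -) -> bounds (-1, -7/8), value = -15/16
Edge 6: B (sign +) -> bounds (-15/16, -7/8), value = -29/32
Edge 7: R (sign -) -> bounds (-15/16, -29/32), value = -59/64
Edge 8: B (sign +) -> bounds (-59/64, -29/32), value = -117/128
Edge 9: B (sign +) -> bounds (-117/128, -29/32), value = -233/256
Edge 10: R (sign -) -> bounds (-117/128, -233/256), value = -467/512
Game value = -467/512

-467/512


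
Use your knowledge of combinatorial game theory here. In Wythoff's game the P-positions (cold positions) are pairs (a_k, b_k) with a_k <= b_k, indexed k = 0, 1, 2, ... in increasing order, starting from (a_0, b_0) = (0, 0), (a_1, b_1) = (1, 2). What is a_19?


By Wythoff's theorem, a_k = floor(k * phi) and b_k = floor(k * phi^2) = a_k + k, where phi = (1 + sqrt(5))/2 is the golden ratio.
phi = (1 + sqrt(5))/2 = 1.618034
k = 19
k * phi = 19 * 1.618034 = 30.742646
a_19 = floor(k * phi) = 30

30


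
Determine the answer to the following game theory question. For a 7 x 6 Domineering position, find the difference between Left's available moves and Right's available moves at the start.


Board is 7 x 6 (rows x cols).
Left (vertical) placements: (rows-1) * cols = 6 * 6 = 36
Right (horizontal) placements: rows * (cols-1) = 7 * 5 = 35
Advantage = Left - Right = 36 - 35 = 1

1


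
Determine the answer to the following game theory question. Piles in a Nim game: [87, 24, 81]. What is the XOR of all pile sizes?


We need the XOR (exclusive or) of all pile sizes.
After XOR-ing pile 1 (size 87): 0 XOR 87 = 87
After XOR-ing pile 2 (size 24): 87 XOR 24 = 79
After XOR-ing pile 3 (size 81): 79 XOR 81 = 30
The Nim-value of this position is 30.

30


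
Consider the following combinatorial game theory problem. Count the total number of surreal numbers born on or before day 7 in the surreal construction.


Day 0: {|} = 0 is born. Count = 1.
Day n: the number of surreal numbers born by day n is 2^(n+1) - 1.
By day 0: 2^1 - 1 = 1
By day 1: 2^2 - 1 = 3
By day 2: 2^3 - 1 = 7
By day 3: 2^4 - 1 = 15
By day 4: 2^5 - 1 = 31
By day 5: 2^6 - 1 = 63
By day 6: 2^7 - 1 = 127
By day 7: 2^8 - 1 = 255
By day 7: 255 surreal numbers.

255


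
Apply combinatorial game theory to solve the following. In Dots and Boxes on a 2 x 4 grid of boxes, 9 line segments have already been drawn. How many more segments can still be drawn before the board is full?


Grid: 2 x 4 boxes, i.e. 3 rows and 5 columns of dots.
Horizontal edges: (rows + 1) * cols = 3 * 4 = 12
Vertical edges: rows * (cols + 1) = 2 * 5 = 10
Total edges: 12 + 10 = 22
Edges drawn: 9
Remaining: 22 - 9 = 13

13


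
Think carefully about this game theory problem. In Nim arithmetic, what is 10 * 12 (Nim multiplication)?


Nim multiplication is bilinear over XOR: (u XOR v) * w = (u*w) XOR (v*w).
So we split each operand into its bit components and XOR the pairwise Nim products.
10 = 2 + 8 (as XOR of powers of 2).
12 = 4 + 8 (as XOR of powers of 2).
Using the standard Nim-product table on single bits:
  2*2 = 3,   2*4 = 8,   2*8 = 12,
  4*4 = 6,   4*8 = 11,  8*8 = 13,
and  1*x = x (identity), k*l = l*k (commutative).
Pairwise Nim products:
  2 * 4 = 8
  2 * 8 = 12
  8 * 4 = 11
  8 * 8 = 13
XOR them: 8 XOR 12 XOR 11 XOR 13 = 2.
Result: 10 * 12 = 2 (in Nim).

2


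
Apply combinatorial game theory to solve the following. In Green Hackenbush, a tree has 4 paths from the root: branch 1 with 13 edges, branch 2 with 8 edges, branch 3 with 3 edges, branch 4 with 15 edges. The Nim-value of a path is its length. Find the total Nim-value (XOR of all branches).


The tree has 4 branches from the ground vertex.
In Green Hackenbush, the Nim-value of a simple path of length k is k.
Branch 1: length 13, Nim-value = 13
Branch 2: length 8, Nim-value = 8
Branch 3: length 3, Nim-value = 3
Branch 4: length 15, Nim-value = 15
Total Nim-value = XOR of all branch values:
0 XOR 13 = 13
13 XOR 8 = 5
5 XOR 3 = 6
6 XOR 15 = 9
Nim-value of the tree = 9

9
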